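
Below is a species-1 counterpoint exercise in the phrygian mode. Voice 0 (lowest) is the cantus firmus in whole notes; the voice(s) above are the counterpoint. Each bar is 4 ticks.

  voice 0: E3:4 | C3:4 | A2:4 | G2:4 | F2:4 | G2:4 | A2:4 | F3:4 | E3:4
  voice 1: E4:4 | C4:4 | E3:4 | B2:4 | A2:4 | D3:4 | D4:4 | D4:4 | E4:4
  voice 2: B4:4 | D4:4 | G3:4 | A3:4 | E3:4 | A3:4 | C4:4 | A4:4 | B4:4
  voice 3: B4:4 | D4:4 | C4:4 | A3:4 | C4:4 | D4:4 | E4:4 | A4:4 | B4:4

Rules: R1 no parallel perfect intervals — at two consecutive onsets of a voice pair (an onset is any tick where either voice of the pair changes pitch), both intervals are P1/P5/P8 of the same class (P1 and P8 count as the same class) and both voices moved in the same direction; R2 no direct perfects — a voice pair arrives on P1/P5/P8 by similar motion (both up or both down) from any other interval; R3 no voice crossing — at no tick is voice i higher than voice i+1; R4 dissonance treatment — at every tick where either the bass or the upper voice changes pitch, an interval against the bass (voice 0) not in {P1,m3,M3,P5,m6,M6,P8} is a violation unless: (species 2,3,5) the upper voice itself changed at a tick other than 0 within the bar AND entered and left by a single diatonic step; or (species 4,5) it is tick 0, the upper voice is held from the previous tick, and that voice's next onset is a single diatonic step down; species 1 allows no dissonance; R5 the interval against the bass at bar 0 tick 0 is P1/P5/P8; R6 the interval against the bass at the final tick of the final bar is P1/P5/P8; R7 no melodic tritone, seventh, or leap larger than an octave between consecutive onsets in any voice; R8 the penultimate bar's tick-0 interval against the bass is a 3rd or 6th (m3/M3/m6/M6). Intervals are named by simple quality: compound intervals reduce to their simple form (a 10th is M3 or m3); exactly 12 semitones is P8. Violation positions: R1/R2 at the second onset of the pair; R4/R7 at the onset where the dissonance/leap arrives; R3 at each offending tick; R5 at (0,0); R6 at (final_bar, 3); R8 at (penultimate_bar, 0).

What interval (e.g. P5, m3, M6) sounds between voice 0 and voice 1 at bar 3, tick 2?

M3

voice 0=G2 voice 1=B2 -> M3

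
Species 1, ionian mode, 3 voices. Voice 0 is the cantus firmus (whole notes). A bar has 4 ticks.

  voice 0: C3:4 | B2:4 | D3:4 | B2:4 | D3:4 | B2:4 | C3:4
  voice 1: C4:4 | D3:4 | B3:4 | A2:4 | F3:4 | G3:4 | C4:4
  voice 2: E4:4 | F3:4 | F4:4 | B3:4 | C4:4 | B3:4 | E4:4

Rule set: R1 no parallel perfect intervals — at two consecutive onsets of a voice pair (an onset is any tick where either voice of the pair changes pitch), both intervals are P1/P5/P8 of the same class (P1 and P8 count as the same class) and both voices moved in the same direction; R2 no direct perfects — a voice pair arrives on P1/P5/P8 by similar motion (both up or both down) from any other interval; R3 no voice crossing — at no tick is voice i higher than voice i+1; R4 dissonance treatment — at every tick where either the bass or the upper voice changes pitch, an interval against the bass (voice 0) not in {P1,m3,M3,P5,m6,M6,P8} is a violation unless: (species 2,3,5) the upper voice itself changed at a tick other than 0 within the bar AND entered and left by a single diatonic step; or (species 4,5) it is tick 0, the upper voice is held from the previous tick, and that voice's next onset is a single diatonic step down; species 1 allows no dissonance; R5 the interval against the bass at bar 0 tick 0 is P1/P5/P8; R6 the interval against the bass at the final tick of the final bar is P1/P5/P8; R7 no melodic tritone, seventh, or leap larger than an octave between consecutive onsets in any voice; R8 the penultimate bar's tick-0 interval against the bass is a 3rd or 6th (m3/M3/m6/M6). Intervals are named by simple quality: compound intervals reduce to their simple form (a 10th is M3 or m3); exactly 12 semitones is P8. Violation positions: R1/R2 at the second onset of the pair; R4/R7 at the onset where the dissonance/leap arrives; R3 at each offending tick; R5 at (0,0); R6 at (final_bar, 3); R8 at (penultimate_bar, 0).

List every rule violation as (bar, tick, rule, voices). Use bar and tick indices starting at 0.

bar 0: v0=C3 v1=C4 v2=E4 downbeat M3
bar 1: v0=B2 v1=D3 v2=F3 downbeat TT
bar 2: v0=D3 v1=B3 v2=F4 downbeat m3
bar 3: v0=B2 v1=A2 v2=B3 downbeat P8
bar 4: v0=D3 v1=F3 v2=C4 downbeat m7
bar 5: v0=B2 v1=G3 v2=B3 downbeat P8
bar 6: v0=C3 v1=C4 v2=E4 downbeat M3
  -> R5 @ bar 0 tick 0 v(0, 2): opens on M3
  -> R4 @ bar 1 tick 0 v(0, 2): B2/F3 TT untreated
  -> R7 @ bar 1 tick 0 v(1,): C4->D3 leap 10st
  -> R7 @ bar 1 tick 0 v(2,): E4->F3 leap 11st
  -> R2 @ bar 3 tick 0 v(0, 2): D3/F4 m3 -> B2/B3 P8 similar
  -> R3 @ bar 3 tick 0 v(0, 1): B2 above A2
  -> R4 @ bar 3 tick 0 v(0, 1): B2/A2 M2 untreated
  -> R7 @ bar 3 tick 0 v(1,): B3->A2 leap 14st
  -> R7 @ bar 3 tick 0 v(2,): F4->B3 leap 6st
  -> R3 @ bar 3 tick 1 v(0, 1): B2 above A2
  -> R3 @ bar 3 tick 2 v(0, 1): B2 above A2
  -> R3 @ bar 3 tick 3 v(0, 1): B2 above A2
  -> R2 @ bar 4 tick 0 v(1, 2): A2/B3 M2 -> F3/C4 P5 similar
  -> R4 @ bar 4 tick 0 v(0, 2): D3/C4 m7 untreated
  -> R2 @ bar 5 tick 0 v(0, 2): D3/C4 m7 -> B2/B3 P8 similar
  -> R8 @ bar 5 tick 0 v(0, 2): penult P8 not 3rd/6th
  -> R2 @ bar 6 tick 0 v(0, 1): B2/G3 m6 -> C3/C4 P8 similar
  -> R6 @ bar 6 tick 3 v(0, 2): closes on M3

(0, 0, R5, (0, 2))
(1, 0, R4, (0, 2))
(1, 0, R7, (1,))
(1, 0, R7, (2,))
(3, 0, R2, (0, 2))
(3, 0, R3, (0, 1))
(3, 0, R4, (0, 1))
(3, 0, R7, (1,))
(3, 0, R7, (2,))
(3, 1, R3, (0, 1))
(3, 2, R3, (0, 1))
(3, 3, R3, (0, 1))
(4, 0, R2, (1, 2))
(4, 0, R4, (0, 2))
(5, 0, R2, (0, 2))
(5, 0, R8, (0, 2))
(6, 0, R2, (0, 1))
(6, 3, R6, (0, 2))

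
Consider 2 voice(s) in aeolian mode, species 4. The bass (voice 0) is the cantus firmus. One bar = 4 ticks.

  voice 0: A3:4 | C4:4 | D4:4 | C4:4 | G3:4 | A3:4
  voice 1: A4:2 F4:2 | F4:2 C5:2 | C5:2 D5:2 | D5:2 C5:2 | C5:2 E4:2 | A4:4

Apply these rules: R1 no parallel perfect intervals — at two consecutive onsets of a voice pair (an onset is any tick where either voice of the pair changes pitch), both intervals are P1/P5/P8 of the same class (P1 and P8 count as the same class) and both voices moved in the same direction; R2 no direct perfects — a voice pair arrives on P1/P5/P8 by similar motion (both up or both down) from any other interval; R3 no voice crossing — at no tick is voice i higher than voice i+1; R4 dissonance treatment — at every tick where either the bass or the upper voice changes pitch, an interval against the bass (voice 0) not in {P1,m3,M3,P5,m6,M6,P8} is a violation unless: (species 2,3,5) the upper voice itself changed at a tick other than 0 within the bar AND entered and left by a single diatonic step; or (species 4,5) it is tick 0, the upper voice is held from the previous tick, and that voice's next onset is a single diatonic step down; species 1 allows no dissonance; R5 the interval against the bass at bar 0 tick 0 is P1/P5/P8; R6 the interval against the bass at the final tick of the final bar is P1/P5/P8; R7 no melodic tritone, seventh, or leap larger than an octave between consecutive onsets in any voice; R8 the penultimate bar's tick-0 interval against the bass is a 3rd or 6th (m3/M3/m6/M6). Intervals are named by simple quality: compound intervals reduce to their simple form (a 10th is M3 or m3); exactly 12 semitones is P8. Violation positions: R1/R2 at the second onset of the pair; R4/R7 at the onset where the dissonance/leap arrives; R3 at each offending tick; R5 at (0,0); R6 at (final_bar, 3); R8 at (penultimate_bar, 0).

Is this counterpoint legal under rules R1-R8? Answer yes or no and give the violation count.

bar 0: v0=A3 v1=A4 (P8)
bar 1: v0=C4 v1=F4 (P4)
bar 2: v0=D4 v1=C5 (m7)
bar 3: v0=C4 v1=D5 (M2)
bar 4: v0=G3 v1=C5 (P4)
bar 5: v0=A3 v1=A4 (P8)
  R4 @ bar1.0: C4/F4 P4 untreated
  R4 @ bar2.0: D4/C5 m7 untreated
  R4 @ bar4.0: G3/C5 P4 untreated
  R8 @ bar4.0: penult P4 not 3rd/6th
  R2 @ bar5.0: G3/E4 M6 -> A3/A4 P8 similar

No (5 violations)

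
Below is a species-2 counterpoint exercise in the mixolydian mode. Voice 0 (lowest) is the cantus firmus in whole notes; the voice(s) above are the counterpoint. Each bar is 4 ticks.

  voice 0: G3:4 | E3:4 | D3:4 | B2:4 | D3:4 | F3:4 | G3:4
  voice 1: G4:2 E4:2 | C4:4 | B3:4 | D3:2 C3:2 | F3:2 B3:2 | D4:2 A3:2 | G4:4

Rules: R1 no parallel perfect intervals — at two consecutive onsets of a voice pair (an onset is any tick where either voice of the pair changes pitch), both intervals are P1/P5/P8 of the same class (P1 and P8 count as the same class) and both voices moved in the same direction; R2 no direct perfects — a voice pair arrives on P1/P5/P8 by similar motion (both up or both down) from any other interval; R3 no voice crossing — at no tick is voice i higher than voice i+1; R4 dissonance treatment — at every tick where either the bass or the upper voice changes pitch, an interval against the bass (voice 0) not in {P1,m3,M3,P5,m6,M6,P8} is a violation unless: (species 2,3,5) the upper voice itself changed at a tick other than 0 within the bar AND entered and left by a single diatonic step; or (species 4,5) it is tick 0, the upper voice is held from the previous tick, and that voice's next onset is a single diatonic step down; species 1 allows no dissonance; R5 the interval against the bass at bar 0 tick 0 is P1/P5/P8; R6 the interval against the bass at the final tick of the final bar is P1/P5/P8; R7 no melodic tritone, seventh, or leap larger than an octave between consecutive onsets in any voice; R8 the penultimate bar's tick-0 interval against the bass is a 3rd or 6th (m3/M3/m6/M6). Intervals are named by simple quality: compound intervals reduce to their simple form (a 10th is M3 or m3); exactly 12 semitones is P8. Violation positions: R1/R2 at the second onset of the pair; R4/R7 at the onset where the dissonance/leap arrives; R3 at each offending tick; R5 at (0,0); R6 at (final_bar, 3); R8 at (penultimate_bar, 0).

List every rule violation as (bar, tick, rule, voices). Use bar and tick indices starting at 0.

bar 0: v0=G3 v1=G4 downbeat P8
bar 1: v0=E3 v1=C4 downbeat m6
bar 2: v0=D3 v1=B3 downbeat M6
bar 3: v0=B2 v1=D3 downbeat m3
bar 4: v0=D3 v1=F3 downbeat m3
bar 5: v0=F3 v1=D4 downbeat M6
bar 6: v0=G3 v1=G4 downbeat P8
  -> R4 @ bar 3 tick 2 v(0, 1): B2/C3 m2 untreated
  -> R7 @ bar 4 tick 2 v(1,): F3->B3 leap 6st
  -> R2 @ bar 6 tick 0 v(0, 1): F3/A3 M3 -> G3/G4 P8 similar
  -> R7 @ bar 6 tick 0 v(1,): A3->G4 leap 10st

(3, 2, R4, (0, 1))
(4, 2, R7, (1,))
(6, 0, R2, (0, 1))
(6, 0, R7, (1,))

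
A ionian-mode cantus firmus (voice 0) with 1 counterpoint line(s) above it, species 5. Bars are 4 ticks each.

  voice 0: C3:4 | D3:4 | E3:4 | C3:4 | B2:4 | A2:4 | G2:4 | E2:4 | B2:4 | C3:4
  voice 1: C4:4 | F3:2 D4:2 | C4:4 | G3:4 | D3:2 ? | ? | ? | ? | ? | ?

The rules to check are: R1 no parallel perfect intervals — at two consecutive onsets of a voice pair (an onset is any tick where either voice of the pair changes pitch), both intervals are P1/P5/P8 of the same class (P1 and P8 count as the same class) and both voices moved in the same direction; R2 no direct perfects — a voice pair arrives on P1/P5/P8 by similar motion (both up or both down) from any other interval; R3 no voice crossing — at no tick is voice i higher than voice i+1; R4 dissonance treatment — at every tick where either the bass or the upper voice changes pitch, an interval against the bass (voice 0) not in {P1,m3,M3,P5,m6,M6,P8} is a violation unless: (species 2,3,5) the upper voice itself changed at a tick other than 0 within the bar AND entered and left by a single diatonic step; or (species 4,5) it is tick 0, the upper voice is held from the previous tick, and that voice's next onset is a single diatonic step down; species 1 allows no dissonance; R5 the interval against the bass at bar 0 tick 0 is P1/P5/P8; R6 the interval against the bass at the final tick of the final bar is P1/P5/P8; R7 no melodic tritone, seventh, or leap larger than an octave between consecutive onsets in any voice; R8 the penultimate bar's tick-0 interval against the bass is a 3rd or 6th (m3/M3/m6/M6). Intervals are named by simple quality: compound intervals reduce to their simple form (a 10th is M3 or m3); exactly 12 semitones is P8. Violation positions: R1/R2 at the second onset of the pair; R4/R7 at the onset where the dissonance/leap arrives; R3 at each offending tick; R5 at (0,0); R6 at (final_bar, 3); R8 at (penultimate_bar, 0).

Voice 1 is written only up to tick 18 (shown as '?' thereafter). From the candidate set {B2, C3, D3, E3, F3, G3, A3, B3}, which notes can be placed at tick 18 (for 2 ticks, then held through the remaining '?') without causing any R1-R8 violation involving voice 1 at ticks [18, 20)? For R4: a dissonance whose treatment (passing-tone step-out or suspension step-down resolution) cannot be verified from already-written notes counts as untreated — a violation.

B2: legal
C3: violates R4
D3: legal
E3: violates R4
F3: violates R4
G3: legal
A3: violates R4
B3: legal

{B2, B3, D3, G3}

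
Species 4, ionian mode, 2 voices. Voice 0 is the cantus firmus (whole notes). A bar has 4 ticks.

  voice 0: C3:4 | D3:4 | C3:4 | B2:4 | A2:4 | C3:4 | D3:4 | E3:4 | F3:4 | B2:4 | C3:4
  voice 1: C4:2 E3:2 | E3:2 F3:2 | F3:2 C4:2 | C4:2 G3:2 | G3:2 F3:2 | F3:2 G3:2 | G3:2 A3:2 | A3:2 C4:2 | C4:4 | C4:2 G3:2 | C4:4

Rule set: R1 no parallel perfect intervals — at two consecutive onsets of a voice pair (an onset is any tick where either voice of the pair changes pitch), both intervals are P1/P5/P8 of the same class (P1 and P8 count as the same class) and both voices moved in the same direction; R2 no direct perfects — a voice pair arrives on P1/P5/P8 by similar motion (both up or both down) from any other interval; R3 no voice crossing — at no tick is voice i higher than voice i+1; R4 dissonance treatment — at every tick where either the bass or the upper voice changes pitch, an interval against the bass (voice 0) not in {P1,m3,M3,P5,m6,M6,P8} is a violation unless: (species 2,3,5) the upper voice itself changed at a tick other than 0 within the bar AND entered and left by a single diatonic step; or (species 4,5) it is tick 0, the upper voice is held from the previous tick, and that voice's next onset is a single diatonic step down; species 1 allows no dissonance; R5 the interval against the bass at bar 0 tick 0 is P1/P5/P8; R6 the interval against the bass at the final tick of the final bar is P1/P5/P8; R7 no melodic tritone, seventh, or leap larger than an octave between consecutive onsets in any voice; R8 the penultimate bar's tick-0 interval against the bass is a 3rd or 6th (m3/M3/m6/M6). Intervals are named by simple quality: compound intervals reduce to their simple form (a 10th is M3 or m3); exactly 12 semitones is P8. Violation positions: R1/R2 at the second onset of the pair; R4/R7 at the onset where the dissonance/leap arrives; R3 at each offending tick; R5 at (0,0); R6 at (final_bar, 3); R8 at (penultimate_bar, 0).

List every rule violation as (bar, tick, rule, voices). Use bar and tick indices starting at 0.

(1, 0, R4, (0, 1))
(2, 0, R4, (0, 1))
(3, 0, R4, (0, 1))
(5, 0, R4, (0, 1))
(6, 0, R4, (0, 1))
(7, 0, R4, (0, 1))
(9, 0, R4, (0, 1))
(9, 0, R7, (0,))
(9, 0, R8, (0, 1))
(10, 0, R2, (0, 1))

bar 0: v0=C3 v1=C4 downbeat P8
bar 1: v0=D3 v1=E3 downbeat M2
bar 2: v0=C3 v1=F3 downbeat P4
bar 3: v0=B2 v1=C4 downbeat m2
bar 4: v0=A2 v1=G3 downbeat m7
bar 5: v0=C3 v1=F3 downbeat P4
bar 6: v0=D3 v1=G3 downbeat P4
bar 7: v0=E3 v1=A3 downbeat P4
bar 8: v0=F3 v1=C4 downbeat P5
bar 9: v0=B2 v1=C4 downbeat m2
bar 10: v0=C3 v1=C4 downbeat P8
  -> R4 @ bar 1 tick 0 v(0, 1): D3/E3 M2 untreated
  -> R4 @ bar 2 tick 0 v(0, 1): C3/F3 P4 untreated
  -> R4 @ bar 3 tick 0 v(0, 1): B2/C4 m2 untreated
  -> R4 @ bar 5 tick 0 v(0, 1): C3/F3 P4 untreated
  -> R4 @ bar 6 tick 0 v(0, 1): D3/G3 P4 untreated
  -> R4 @ bar 7 tick 0 v(0, 1): E3/A3 P4 untreated
  -> R4 @ bar 9 tick 0 v(0, 1): B2/C4 m2 untreated
  -> R7 @ bar 9 tick 0 v(0,): F3->B2 leap 6st
  -> R8 @ bar 9 tick 0 v(0, 1): penult m2 not 3rd/6th
  -> R2 @ bar 10 tick 0 v(0, 1): B2/G3 m6 -> C3/C4 P8 similar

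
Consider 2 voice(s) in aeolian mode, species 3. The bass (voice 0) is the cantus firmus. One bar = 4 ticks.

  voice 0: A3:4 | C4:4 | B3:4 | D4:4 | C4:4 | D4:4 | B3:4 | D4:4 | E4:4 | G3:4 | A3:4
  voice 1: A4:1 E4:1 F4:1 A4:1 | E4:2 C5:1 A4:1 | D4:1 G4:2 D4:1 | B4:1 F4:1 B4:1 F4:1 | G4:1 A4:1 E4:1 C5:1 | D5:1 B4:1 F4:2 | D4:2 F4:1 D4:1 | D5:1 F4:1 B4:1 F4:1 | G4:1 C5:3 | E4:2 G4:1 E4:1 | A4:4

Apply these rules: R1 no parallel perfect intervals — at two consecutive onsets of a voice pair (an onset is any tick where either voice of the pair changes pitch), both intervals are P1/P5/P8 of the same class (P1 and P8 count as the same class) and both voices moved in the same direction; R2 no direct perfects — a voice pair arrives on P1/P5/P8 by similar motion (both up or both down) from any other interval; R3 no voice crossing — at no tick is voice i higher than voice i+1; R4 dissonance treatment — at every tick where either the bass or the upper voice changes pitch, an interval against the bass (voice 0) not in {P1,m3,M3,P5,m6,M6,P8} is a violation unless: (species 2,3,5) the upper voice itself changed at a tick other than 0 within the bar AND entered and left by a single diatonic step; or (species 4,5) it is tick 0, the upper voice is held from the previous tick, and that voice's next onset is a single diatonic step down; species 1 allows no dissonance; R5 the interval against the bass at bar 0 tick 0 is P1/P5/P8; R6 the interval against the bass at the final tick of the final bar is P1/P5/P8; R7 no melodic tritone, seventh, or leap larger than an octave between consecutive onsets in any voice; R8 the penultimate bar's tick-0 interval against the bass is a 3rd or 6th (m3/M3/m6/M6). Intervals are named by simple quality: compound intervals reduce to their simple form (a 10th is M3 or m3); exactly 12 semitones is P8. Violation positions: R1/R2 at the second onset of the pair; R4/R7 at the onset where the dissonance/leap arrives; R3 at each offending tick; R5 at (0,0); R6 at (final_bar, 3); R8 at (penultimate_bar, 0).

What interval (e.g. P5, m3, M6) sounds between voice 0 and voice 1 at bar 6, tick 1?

m3

voice 0=B3 voice 1=D4 -> m3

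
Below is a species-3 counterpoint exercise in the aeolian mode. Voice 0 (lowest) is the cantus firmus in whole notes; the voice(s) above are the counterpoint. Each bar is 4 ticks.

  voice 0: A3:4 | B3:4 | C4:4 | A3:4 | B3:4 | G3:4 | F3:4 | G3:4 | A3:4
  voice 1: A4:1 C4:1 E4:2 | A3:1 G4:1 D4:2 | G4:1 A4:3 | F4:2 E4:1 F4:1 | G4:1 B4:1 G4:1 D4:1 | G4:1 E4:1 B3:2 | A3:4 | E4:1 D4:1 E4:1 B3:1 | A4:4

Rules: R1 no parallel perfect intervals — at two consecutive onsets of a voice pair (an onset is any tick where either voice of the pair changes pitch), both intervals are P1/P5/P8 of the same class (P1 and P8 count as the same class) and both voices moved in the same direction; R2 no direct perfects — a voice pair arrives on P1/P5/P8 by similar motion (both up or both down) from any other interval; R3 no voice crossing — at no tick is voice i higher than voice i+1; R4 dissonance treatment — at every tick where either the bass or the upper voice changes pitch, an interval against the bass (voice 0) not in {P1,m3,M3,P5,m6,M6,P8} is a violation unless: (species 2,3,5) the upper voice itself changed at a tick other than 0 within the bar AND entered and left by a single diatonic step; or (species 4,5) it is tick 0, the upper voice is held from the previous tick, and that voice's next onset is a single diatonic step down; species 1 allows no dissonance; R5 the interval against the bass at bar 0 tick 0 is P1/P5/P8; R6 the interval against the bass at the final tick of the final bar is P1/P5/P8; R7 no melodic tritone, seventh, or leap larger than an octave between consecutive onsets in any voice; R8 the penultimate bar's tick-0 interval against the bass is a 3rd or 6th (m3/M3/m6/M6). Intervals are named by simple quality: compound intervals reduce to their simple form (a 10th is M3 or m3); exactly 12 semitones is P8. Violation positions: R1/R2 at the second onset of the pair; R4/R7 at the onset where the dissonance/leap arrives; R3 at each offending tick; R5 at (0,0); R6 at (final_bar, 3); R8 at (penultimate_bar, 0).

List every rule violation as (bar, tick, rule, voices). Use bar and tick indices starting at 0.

(1, 0, R3, (0, 1))
(1, 0, R4, (0, 1))
(1, 1, R7, (1,))
(2, 0, R2, (0, 1))
(8, 0, R2, (0, 1))
(8, 0, R7, (1,))

bar 0: v0=A3 v1=A4 downbeat P8
bar 1: v0=B3 v1=A3 downbeat M2
bar 2: v0=C4 v1=G4 downbeat P5
bar 3: v0=A3 v1=F4 downbeat m6
bar 4: v0=B3 v1=G4 downbeat m6
bar 5: v0=G3 v1=G4 downbeat P8
bar 6: v0=F3 v1=A3 downbeat M3
bar 7: v0=G3 v1=E4 downbeat M6
bar 8: v0=A3 v1=A4 downbeat P8
  -> R3 @ bar 1 tick 0 v(0, 1): B3 above A3
  -> R4 @ bar 1 tick 0 v(0, 1): B3/A3 M2 untreated
  -> R7 @ bar 1 tick 1 v(1,): A3->G4 leap 10st
  -> R2 @ bar 2 tick 0 v(0, 1): B3/D4 m3 -> C4/G4 P5 similar
  -> R2 @ bar 8 tick 0 v(0, 1): G3/B3 M3 -> A3/A4 P8 similar
  -> R7 @ bar 8 tick 0 v(1,): B3->A4 leap 10st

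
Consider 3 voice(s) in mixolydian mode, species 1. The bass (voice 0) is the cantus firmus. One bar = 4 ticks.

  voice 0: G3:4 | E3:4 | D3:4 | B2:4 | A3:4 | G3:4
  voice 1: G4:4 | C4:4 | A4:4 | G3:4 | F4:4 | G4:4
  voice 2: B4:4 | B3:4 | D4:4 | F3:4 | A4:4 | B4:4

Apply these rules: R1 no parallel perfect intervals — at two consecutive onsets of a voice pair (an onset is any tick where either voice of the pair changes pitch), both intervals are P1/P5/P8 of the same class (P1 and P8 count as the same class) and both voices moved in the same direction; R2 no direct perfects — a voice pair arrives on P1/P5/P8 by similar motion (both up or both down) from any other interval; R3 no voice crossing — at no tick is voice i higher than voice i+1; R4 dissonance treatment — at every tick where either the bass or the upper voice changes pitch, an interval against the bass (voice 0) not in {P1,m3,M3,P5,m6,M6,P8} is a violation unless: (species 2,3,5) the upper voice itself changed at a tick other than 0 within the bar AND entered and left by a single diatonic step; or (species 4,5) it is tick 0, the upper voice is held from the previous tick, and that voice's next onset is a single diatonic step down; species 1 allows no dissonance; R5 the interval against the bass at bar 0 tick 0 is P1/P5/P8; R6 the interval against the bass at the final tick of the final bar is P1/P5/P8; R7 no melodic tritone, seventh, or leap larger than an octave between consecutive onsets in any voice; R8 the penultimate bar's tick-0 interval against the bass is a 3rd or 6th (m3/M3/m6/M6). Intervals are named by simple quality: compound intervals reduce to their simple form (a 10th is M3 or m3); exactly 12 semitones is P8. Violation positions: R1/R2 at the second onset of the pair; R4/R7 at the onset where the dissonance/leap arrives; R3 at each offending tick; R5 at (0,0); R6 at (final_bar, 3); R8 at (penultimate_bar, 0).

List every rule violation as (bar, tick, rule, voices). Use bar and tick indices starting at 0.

(0, 0, R5, (0, 2))
(1, 0, R2, (0, 2))
(1, 0, R3, (1, 2))
(1, 1, R3, (1, 2))
(1, 2, R3, (1, 2))
(1, 3, R3, (1, 2))
(2, 0, R2, (1, 2))
(2, 0, R3, (1, 2))
(2, 1, R3, (1, 2))
(2, 2, R3, (1, 2))
(2, 3, R3, (1, 2))
(3, 0, R3, (1, 2))
(3, 0, R4, (0, 2))
(3, 0, R7, (1,))
(3, 1, R3, (1, 2))
(3, 2, R3, (1, 2))
(3, 3, R3, (1, 2))
(4, 0, R2, (0, 2))
(4, 0, R7, (0,))
(4, 0, R7, (1,))
(4, 0, R7, (2,))
(4, 0, R8, (0, 2))
(5, 3, R6, (0, 2))

bar 0: v0=G3 v1=G4 v2=B4 downbeat M3
bar 1: v0=E3 v1=C4 v2=B3 downbeat P5
bar 2: v0=D3 v1=A4 v2=D4 downbeat P8
bar 3: v0=B2 v1=G3 v2=F3 downbeat TT
bar 4: v0=A3 v1=F4 v2=A4 downbeat P8
bar 5: v0=G3 v1=G4 v2=B4 downbeat M3
  -> R5 @ bar 0 tick 0 v(0, 2): opens on M3
  -> R2 @ bar 1 tick 0 v(0, 2): G3/B4 M3 -> E3/B3 P5 similar
  -> R3 @ bar 1 tick 0 v(1, 2): C4 above B3
  -> R3 @ bar 1 tick 1 v(1, 2): C4 above B3
  -> R3 @ bar 1 tick 2 v(1, 2): C4 above B3
  -> R3 @ bar 1 tick 3 v(1, 2): C4 above B3
  -> R2 @ bar 2 tick 0 v(1, 2): C4/B3 m2 -> A4/D4 P5 similar
  -> R3 @ bar 2 tick 0 v(1, 2): A4 above D4
  -> R3 @ bar 2 tick 1 v(1, 2): A4 above D4
  -> R3 @ bar 2 tick 2 v(1, 2): A4 above D4
  -> R3 @ bar 2 tick 3 v(1, 2): A4 above D4
  -> R3 @ bar 3 tick 0 v(1, 2): G3 above F3
  -> R4 @ bar 3 tick 0 v(0, 2): B2/F3 TT untreated
  -> R7 @ bar 3 tick 0 v(1,): A4->G3 leap 14st
  -> R3 @ bar 3 tick 1 v(1, 2): G3 above F3
  -> R3 @ bar 3 tick 2 v(1, 2): G3 above F3
  -> R3 @ bar 3 tick 3 v(1, 2): G3 above F3
  -> R2 @ bar 4 tick 0 v(0, 2): B2/F3 TT -> A3/A4 P8 similar
  -> R7 @ bar 4 tick 0 v(0,): B2->A3 leap 10st
  -> R7 @ bar 4 tick 0 v(1,): G3->F4 leap 10st
  -> R7 @ bar 4 tick 0 v(2,): F3->A4 leap 16st
  -> R8 @ bar 4 tick 0 v(0, 2): penult P8 not 3rd/6th
  -> R6 @ bar 5 tick 3 v(0, 2): closes on M3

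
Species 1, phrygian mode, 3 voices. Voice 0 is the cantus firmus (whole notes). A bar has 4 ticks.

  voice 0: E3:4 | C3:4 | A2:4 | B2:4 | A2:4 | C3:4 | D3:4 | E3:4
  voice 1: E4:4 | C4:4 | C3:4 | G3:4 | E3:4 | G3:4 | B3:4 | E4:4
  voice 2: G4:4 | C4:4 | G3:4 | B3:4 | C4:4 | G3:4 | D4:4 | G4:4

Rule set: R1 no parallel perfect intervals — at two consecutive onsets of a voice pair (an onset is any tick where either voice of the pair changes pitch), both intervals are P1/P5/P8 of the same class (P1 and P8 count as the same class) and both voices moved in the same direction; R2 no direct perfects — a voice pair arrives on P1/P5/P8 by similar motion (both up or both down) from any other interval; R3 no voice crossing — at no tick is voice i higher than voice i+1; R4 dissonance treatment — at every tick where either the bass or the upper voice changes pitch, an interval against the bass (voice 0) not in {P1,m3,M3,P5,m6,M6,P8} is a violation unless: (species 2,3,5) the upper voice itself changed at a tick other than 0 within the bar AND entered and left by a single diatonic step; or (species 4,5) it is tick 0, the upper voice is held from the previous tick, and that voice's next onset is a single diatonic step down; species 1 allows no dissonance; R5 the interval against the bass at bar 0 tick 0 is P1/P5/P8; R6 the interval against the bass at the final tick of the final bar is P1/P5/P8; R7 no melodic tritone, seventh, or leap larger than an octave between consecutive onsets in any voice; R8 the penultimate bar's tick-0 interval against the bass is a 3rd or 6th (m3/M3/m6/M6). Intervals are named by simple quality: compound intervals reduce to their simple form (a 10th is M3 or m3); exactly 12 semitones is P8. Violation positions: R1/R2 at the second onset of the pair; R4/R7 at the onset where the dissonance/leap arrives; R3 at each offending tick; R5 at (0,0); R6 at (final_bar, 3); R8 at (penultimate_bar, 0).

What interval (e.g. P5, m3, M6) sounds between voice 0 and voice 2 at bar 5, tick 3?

voice 0=C3 voice 2=G3 -> P5

P5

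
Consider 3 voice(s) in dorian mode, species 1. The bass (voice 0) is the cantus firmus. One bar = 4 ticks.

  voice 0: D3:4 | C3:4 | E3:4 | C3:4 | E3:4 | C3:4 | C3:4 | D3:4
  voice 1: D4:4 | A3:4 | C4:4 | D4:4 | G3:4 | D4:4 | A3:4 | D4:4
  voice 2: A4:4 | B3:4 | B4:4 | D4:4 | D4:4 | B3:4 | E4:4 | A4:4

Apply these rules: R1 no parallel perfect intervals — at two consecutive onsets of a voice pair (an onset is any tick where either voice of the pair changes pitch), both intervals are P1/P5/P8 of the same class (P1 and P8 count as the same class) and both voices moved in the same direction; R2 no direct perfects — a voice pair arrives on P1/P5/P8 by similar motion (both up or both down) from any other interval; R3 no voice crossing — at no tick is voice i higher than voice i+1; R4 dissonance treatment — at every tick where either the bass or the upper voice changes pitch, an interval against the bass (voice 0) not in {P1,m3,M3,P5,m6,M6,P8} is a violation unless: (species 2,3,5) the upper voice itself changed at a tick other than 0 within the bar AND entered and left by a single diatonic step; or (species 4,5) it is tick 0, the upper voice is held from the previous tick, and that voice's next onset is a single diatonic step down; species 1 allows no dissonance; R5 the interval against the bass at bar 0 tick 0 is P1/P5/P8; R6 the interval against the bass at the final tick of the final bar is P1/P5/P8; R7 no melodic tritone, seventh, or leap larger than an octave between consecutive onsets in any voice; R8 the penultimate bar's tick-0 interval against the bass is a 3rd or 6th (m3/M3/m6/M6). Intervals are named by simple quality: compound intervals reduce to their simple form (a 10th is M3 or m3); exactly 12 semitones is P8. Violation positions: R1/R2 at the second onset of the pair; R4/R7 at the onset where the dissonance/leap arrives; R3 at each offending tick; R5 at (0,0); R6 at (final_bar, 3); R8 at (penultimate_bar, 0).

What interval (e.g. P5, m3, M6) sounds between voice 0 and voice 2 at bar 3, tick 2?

voice 0=C3 voice 2=D4 -> M2

M2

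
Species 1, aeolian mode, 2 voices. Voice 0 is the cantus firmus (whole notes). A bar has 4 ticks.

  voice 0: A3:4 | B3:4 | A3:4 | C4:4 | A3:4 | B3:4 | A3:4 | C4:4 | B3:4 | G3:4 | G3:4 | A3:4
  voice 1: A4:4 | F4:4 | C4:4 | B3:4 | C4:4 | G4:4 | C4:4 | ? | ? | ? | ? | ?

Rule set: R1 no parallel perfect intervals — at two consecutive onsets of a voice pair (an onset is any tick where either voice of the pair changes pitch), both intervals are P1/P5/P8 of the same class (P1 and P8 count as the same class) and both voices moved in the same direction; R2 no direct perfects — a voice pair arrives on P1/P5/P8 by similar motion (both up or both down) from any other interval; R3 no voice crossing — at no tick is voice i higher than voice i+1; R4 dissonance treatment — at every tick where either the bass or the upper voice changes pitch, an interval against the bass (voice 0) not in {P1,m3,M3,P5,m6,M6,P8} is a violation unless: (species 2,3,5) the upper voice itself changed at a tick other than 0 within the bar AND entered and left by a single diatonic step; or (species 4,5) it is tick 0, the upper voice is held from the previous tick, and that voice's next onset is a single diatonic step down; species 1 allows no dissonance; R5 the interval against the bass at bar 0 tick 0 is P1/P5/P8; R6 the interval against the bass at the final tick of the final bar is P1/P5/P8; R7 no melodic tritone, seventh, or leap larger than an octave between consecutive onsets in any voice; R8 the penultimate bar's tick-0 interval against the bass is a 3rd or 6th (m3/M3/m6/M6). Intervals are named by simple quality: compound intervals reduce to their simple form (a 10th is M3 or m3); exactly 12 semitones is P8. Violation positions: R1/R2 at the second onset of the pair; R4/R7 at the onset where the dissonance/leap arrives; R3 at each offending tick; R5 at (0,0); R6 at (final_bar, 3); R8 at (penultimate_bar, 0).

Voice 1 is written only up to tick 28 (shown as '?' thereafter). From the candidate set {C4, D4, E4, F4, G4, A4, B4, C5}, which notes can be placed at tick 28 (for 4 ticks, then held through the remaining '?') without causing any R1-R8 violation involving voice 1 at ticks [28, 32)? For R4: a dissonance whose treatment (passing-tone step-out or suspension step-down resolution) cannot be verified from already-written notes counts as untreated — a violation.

C4: legal
D4: violates R4
E4: legal
F4: violates R4
G4: violates R2
A4: legal
B4: violates R4,R7
C5: violates R2

{A4, C4, E4}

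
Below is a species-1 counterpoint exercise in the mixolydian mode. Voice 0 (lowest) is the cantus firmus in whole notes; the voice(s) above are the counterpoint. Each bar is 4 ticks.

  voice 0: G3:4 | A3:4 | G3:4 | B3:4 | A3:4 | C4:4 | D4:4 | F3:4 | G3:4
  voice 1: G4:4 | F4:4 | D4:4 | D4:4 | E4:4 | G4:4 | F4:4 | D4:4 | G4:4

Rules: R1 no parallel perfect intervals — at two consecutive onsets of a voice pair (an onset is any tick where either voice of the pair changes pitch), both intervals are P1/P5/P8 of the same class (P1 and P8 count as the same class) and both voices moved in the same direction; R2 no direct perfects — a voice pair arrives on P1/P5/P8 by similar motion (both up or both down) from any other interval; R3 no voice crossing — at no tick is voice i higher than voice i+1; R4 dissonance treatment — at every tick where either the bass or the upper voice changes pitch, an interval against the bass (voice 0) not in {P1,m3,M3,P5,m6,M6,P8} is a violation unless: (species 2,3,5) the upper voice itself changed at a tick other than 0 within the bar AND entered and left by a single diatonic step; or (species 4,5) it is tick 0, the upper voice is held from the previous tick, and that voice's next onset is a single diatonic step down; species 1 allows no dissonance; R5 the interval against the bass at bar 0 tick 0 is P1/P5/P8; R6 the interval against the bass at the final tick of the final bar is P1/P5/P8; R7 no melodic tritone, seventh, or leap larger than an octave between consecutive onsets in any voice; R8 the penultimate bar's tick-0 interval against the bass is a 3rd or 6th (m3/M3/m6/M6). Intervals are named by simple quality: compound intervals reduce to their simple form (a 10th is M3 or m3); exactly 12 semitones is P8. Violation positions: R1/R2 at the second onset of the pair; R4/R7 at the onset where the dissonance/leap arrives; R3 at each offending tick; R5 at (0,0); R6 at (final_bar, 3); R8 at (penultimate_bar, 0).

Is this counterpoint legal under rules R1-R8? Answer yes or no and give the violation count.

bar 0: v0=G3 v1=G4 (P8)
bar 1: v0=A3 v1=F4 (m6)
bar 2: v0=G3 v1=D4 (P5)
bar 3: v0=B3 v1=D4 (m3)
bar 4: v0=A3 v1=E4 (P5)
bar 5: v0=C4 v1=G4 (P5)
bar 6: v0=D4 v1=F4 (m3)
bar 7: v0=F3 v1=D4 (M6)
bar 8: v0=G3 v1=G4 (P8)
  R2 @ bar2.0: A3/F4 m6 -> G3/D4 P5 similar
  R1 @ bar5.0: A3/E4 P5 -> C4/G4 P5 similar
  R2 @ bar8.0: F3/D4 M6 -> G3/G4 P8 similar

No (3 violations)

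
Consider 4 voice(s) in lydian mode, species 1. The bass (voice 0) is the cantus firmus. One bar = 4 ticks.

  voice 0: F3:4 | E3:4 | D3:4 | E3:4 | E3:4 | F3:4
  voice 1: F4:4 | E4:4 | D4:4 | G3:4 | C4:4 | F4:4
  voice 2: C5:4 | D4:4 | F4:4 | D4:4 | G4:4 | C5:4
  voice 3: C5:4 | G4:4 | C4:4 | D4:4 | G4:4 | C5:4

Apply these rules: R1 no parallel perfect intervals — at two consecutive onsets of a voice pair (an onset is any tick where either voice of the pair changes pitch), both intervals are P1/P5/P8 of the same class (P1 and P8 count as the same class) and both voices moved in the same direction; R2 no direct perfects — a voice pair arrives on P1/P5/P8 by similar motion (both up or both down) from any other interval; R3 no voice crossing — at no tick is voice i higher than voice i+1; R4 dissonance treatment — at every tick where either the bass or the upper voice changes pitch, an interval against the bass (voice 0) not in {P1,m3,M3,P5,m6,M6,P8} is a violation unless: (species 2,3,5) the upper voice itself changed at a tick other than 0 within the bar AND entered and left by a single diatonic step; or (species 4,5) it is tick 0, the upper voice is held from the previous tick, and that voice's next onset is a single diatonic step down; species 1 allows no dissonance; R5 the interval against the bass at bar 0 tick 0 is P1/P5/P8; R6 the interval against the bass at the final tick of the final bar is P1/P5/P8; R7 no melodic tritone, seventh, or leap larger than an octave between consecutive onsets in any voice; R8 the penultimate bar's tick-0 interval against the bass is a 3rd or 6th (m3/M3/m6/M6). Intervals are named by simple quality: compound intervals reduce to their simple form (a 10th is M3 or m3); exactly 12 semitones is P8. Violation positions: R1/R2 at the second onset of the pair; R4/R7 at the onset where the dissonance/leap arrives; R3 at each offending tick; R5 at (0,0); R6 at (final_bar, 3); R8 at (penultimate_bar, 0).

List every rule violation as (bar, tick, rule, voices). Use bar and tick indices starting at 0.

bar 0: v0=F3 v1=F4 v2=C5 v3=C5 downbeat P5
bar 1: v0=E3 v1=E4 v2=D4 v3=G4 downbeat m3
bar 2: v0=D3 v1=D4 v2=F4 v3=C4 downbeat m7
bar 3: v0=E3 v1=G3 v2=D4 v3=D4 downbeat m7
bar 4: v0=E3 v1=C4 v2=G4 v3=G4 downbeat m3
bar 5: v0=F3 v1=F4 v2=C5 v3=C5 downbeat P5
  -> R1 @ bar 1 tick 0 v(0, 1): F3/F4 P8 -> E3/E4 P8 similar
  -> R3 @ bar 1 tick 0 v(1, 2): E4 above D4
  -> R4 @ bar 1 tick 0 v(0, 2): E3/D4 m7 untreated
  -> R7 @ bar 1 tick 0 v(2,): C5->D4 leap 10st
  -> R3 @ bar 1 tick 1 v(1, 2): E4 above D4
  -> R3 @ bar 1 tick 2 v(1, 2): E4 above D4
  -> R3 @ bar 1 tick 3 v(1, 2): E4 above D4
  -> R1 @ bar 2 tick 0 v(0, 1): E3/E4 P8 -> D3/D4 P8 similar
  -> R3 @ bar 2 tick 0 v(2, 3): F4 above C4
  -> R4 @ bar 2 tick 0 v(0, 3): D3/C4 m7 untreated
  -> R3 @ bar 2 tick 1 v(2, 3): F4 above C4
  -> R3 @ bar 2 tick 2 v(2, 3): F4 above C4
  -> R3 @ bar 2 tick 3 v(2, 3): F4 above C4
  -> R2 @ bar 3 tick 0 v(1, 2): D4/F4 m3 -> G3/D4 P5 similar
  -> R4 @ bar 3 tick 0 v(0, 2): E3/D4 m7 untreated
  -> R4 @ bar 3 tick 0 v(0, 3): E3/D4 m7 untreated
  -> R1 @ bar 4 tick 0 v(1, 2): G3/D4 P5 -> C4/G4 P5 similar
  -> R1 @ bar 4 tick 0 v(1, 3): G3/D4 P5 -> C4/G4 P5 similar
  -> R1 @ bar 4 tick 0 v(2, 3): D4/D4 P1 -> G4/G4 P1 similar
  -> R1 @ bar 5 tick 0 v(1, 2): C4/G4 P5 -> F4/C5 P5 similar
  -> R1 @ bar 5 tick 0 v(1, 3): C4/G4 P5 -> F4/C5 P5 similar
  -> R1 @ bar 5 tick 0 v(2, 3): G4/G4 P1 -> C5/C5 P1 similar
  -> R2 @ bar 5 tick 0 v(0, 1): E3/C4 m6 -> F3/F4 P8 similar
  -> R2 @ bar 5 tick 0 v(0, 2): E3/G4 m3 -> F3/C5 P5 similar
  -> R2 @ bar 5 tick 0 v(0, 3): E3/G4 m3 -> F3/C5 P5 similar

(1, 0, R1, (0, 1))
(1, 0, R3, (1, 2))
(1, 0, R4, (0, 2))
(1, 0, R7, (2,))
(1, 1, R3, (1, 2))
(1, 2, R3, (1, 2))
(1, 3, R3, (1, 2))
(2, 0, R1, (0, 1))
(2, 0, R3, (2, 3))
(2, 0, R4, (0, 3))
(2, 1, R3, (2, 3))
(2, 2, R3, (2, 3))
(2, 3, R3, (2, 3))
(3, 0, R2, (1, 2))
(3, 0, R4, (0, 2))
(3, 0, R4, (0, 3))
(4, 0, R1, (1, 2))
(4, 0, R1, (1, 3))
(4, 0, R1, (2, 3))
(5, 0, R1, (1, 2))
(5, 0, R1, (1, 3))
(5, 0, R1, (2, 3))
(5, 0, R2, (0, 1))
(5, 0, R2, (0, 2))
(5, 0, R2, (0, 3))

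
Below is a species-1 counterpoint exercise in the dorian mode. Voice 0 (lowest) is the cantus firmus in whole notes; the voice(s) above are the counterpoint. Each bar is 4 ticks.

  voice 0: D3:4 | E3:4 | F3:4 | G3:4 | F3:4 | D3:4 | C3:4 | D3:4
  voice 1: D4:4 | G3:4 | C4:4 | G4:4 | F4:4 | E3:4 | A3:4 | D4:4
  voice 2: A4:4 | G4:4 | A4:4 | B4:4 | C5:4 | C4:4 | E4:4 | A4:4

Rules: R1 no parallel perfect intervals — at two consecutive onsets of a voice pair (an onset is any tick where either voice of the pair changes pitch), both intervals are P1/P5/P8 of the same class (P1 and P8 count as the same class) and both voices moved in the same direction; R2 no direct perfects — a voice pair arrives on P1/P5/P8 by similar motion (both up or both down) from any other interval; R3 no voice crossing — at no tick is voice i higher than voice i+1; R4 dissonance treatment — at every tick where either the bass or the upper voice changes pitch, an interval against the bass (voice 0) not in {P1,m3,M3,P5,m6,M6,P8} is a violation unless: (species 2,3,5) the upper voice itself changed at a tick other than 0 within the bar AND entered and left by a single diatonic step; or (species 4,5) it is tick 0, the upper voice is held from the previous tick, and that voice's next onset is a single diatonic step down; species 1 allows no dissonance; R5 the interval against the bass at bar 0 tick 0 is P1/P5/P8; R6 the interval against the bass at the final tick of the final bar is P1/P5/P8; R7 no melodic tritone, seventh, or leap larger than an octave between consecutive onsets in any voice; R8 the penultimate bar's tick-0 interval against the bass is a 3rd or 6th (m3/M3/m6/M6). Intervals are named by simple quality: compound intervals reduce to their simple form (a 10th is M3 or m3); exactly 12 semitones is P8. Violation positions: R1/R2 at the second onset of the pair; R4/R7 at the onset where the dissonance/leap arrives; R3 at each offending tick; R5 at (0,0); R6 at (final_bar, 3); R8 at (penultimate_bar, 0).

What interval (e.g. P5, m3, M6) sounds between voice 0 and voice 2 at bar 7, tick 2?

voice 0=D3 voice 2=A4 -> P5

P5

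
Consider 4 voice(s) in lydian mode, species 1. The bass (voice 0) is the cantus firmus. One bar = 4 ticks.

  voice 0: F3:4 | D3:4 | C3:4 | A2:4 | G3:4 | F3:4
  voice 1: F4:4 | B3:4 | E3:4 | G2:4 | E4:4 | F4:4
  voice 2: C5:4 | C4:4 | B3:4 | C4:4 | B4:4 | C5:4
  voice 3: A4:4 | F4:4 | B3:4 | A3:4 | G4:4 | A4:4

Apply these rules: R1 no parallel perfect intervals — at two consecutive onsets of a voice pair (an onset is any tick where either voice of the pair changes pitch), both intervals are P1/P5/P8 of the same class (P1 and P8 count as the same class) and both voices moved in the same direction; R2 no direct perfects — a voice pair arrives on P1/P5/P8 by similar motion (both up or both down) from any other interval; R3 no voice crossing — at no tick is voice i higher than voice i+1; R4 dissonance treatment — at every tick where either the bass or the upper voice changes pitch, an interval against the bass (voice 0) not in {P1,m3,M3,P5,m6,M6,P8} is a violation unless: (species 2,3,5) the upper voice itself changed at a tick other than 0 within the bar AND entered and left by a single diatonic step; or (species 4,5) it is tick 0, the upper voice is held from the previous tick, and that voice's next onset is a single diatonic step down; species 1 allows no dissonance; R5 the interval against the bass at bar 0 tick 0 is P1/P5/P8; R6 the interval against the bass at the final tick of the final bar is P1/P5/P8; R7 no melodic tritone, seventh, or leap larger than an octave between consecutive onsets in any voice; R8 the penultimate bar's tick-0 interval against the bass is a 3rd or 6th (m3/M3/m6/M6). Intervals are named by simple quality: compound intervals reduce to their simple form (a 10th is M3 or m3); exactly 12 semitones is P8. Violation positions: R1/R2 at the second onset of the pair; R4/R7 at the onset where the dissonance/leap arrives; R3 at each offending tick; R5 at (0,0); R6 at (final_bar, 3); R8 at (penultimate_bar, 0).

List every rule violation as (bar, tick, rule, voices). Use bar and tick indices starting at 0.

(0, 0, R3, (2, 3))
(0, 0, R5, (0, 3))
(0, 1, R3, (2, 3))
(0, 2, R3, (2, 3))
(0, 3, R3, (2, 3))
(1, 0, R4, (0, 2))
(1, 0, R7, (1,))
(2, 0, R2, (1, 2))
(2, 0, R2, (1, 3))
(2, 0, R2, (2, 3))
(2, 0, R4, (0, 2))
(2, 0, R4, (0, 3))
(2, 0, R7, (3,))
(3, 0, R2, (0, 3))
(3, 0, R3, (0, 1))
(3, 0, R3, (2, 3))
(3, 0, R4, (0, 1))
(3, 1, R3, (0, 1))
(3, 1, R3, (2, 3))
(3, 2, R3, (0, 1))
(3, 2, R3, (2, 3))
(3, 3, R3, (0, 1))
(3, 3, R3, (2, 3))
(4, 0, R1, (0, 3))
(4, 0, R2, (1, 2))
(4, 0, R3, (2, 3))
(4, 0, R7, (0,))
(4, 0, R7, (1,))
(4, 0, R7, (2,))
(4, 0, R7, (3,))
(4, 0, R8, (0, 3))
(4, 1, R3, (2, 3))
(4, 2, R3, (2, 3))
(4, 3, R3, (2, 3))
(5, 0, R1, (1, 2))
(5, 0, R3, (2, 3))
(5, 1, R3, (2, 3))
(5, 2, R3, (2, 3))
(5, 3, R3, (2, 3))
(5, 3, R6, (0, 3))

bar 0: v0=F3 v1=F4 v2=C5 v3=A4 downbeat M3
bar 1: v0=D3 v1=B3 v2=C4 v3=F4 downbeat m3
bar 2: v0=C3 v1=E3 v2=B3 v3=B3 downbeat M7
bar 3: v0=A2 v1=G2 v2=C4 v3=A3 downbeat P8
bar 4: v0=G3 v1=E4 v2=B4 v3=G4 downbeat P8
bar 5: v0=F3 v1=F4 v2=C5 v3=A4 downbeat M3
  -> R3 @ bar 0 tick 0 v(2, 3): C5 above A4
  -> R5 @ bar 0 tick 0 v(0, 3): opens on M3
  -> R3 @ bar 0 tick 1 v(2, 3): C5 above A4
  -> R3 @ bar 0 tick 2 v(2, 3): C5 above A4
  -> R3 @ bar 0 tick 3 v(2, 3): C5 above A4
  -> R4 @ bar 1 tick 0 v(0, 2): D3/C4 m7 untreated
  -> R7 @ bar 1 tick 0 v(1,): F4->B3 leap 6st
  -> R2 @ bar 2 tick 0 v(1, 2): B3/C4 m2 -> E3/B3 P5 similar
  -> R2 @ bar 2 tick 0 v(1, 3): B3/F4 TT -> E3/B3 P5 similar
  -> R2 @ bar 2 tick 0 v(2, 3): C4/F4 P4 -> B3/B3 P1 similar
  -> R4 @ bar 2 tick 0 v(0, 2): C3/B3 M7 untreated
  -> R4 @ bar 2 tick 0 v(0, 3): C3/B3 M7 untreated
  -> R7 @ bar 2 tick 0 v(3,): F4->B3 leap 6st
  -> R2 @ bar 3 tick 0 v(0, 3): C3/B3 M7 -> A2/A3 P8 similar
  -> R3 @ bar 3 tick 0 v(0, 1): A2 above G2
  -> R3 @ bar 3 tick 0 v(2, 3): C4 above A3
  -> R4 @ bar 3 tick 0 v(0, 1): A2/G2 M2 untreated
  -> R3 @ bar 3 tick 1 v(0, 1): A2 above G2
  -> R3 @ bar 3 tick 1 v(2, 3): C4 above A3
  -> R3 @ bar 3 tick 2 v(0, 1): A2 above G2
  -> R3 @ bar 3 tick 2 v(2, 3): C4 above A3
  -> R3 @ bar 3 tick 3 v(0, 1): A2 above G2
  -> R3 @ bar 3 tick 3 v(2, 3): C4 above A3
  -> R1 @ bar 4 tick 0 v(0, 3): A2/A3 P8 -> G3/G4 P8 similar
  -> R2 @ bar 4 tick 0 v(1, 2): G2/C4 P4 -> E4/B4 P5 similar
  -> R3 @ bar 4 tick 0 v(2, 3): B4 above G4
  -> R7 @ bar 4 tick 0 v(0,): A2->G3 leap 10st
  -> R7 @ bar 4 tick 0 v(1,): G2->E4 leap 21st
  -> R7 @ bar 4 tick 0 v(2,): C4->B4 leap 11st
  -> R7 @ bar 4 tick 0 v(3,): A3->G4 leap 10st
  -> R8 @ bar 4 tick 0 v(0, 3): penult P8 not 3rd/6th
  -> R3 @ bar 4 tick 1 v(2, 3): B4 above G4
  -> R3 @ bar 4 tick 2 v(2, 3): B4 above G4
  -> R3 @ bar 4 tick 3 v(2, 3): B4 above G4
  -> R1 @ bar 5 tick 0 v(1, 2): E4/B4 P5 -> F4/C5 P5 similar
  -> R3 @ bar 5 tick 0 v(2, 3): C5 above A4
  -> R3 @ bar 5 tick 1 v(2, 3): C5 above A4
  -> R3 @ bar 5 tick 2 v(2, 3): C5 above A4
  -> R3 @ bar 5 tick 3 v(2, 3): C5 above A4
  -> R6 @ bar 5 tick 3 v(0, 3): closes on M3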